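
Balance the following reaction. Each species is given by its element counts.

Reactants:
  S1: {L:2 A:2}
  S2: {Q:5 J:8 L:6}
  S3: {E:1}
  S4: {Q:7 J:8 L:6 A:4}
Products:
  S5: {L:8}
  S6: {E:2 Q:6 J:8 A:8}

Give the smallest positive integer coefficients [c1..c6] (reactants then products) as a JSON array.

Coefficients: [6, 1, 4, 1, 3, 2]

E: 6·0+1·0+4·1+1·0 = 4 | 3·0+2·2 = 4
Q: 6·0+1·5+4·0+1·7 = 12 | 3·0+2·6 = 12
J: 6·0+1·8+4·0+1·8 = 16 | 3·0+2·8 = 16
L: 6·2+1·6+4·0+1·6 = 24 | 3·8+2·0 = 24
A: 6·2+1·0+4·0+1·4 = 16 | 3·0+2·8 = 16
gcd(6,1,4,1,3,2) = 1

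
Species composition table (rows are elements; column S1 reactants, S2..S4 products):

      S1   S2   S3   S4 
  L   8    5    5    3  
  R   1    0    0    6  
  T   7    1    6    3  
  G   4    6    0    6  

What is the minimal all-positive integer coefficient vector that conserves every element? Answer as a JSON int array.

L: 6·8 = 48 | 3·5+6·5+1·3 = 48
R: 6·1 = 6 | 3·0+6·0+1·6 = 6
T: 6·7 = 42 | 3·1+6·6+1·3 = 42
G: 6·4 = 24 | 3·6+6·0+1·6 = 24
gcd(6,3,6,1) = 1

Coefficients: [6, 3, 6, 1]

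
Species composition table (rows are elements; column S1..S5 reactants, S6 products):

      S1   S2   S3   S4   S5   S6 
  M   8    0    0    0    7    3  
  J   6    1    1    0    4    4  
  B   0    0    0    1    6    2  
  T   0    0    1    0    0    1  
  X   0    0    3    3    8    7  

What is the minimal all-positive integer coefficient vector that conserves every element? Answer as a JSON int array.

M: 1·8+5·0+5·0+4·0+1·7 = 15 | 5·3 = 15
J: 1·6+5·1+5·1+4·0+1·4 = 20 | 5·4 = 20
B: 1·0+5·0+5·0+4·1+1·6 = 10 | 5·2 = 10
T: 1·0+5·0+5·1+4·0+1·0 = 5 | 5·1 = 5
X: 1·0+5·0+5·3+4·3+1·8 = 35 | 5·7 = 35
gcd(1,5,5,4,1,5) = 1

Coefficients: [1, 5, 5, 4, 1, 5]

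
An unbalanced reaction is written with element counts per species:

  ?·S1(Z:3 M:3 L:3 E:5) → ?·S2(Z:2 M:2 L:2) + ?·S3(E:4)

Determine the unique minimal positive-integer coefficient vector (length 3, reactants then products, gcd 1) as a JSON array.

Coefficients: [4, 6, 5]

Z: 4·3 = 12 | 6·2+5·0 = 12
M: 4·3 = 12 | 6·2+5·0 = 12
L: 4·3 = 12 | 6·2+5·0 = 12
E: 4·5 = 20 | 6·0+5·4 = 20
gcd(4,6,5) = 1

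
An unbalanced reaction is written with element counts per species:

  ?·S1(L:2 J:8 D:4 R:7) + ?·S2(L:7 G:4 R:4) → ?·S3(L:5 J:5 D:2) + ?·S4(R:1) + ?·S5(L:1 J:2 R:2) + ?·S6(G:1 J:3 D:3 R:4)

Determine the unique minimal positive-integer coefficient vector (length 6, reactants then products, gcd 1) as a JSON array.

L: 4·2+1·7 = 15 | 2·5+6·0+5·1+4·0 = 15
G: 4·0+1·4 = 4 | 2·0+6·0+5·0+4·1 = 4
J: 4·8+1·0 = 32 | 2·5+6·0+5·2+4·3 = 32
D: 4·4+1·0 = 16 | 2·2+6·0+5·0+4·3 = 16
R: 4·7+1·4 = 32 | 2·0+6·1+5·2+4·4 = 32
gcd(4,1,2,6,5,4) = 1

Coefficients: [4, 1, 2, 6, 5, 4]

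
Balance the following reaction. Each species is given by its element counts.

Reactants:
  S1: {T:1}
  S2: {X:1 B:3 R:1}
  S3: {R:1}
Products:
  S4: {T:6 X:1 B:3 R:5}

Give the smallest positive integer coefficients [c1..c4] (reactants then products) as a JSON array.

T: 6·1+1·0+4·0 = 6 | 1·6 = 6
X: 6·0+1·1+4·0 = 1 | 1·1 = 1
B: 6·0+1·3+4·0 = 3 | 1·3 = 3
R: 6·0+1·1+4·1 = 5 | 1·5 = 5
gcd(6,1,4,1) = 1

Coefficients: [6, 1, 4, 1]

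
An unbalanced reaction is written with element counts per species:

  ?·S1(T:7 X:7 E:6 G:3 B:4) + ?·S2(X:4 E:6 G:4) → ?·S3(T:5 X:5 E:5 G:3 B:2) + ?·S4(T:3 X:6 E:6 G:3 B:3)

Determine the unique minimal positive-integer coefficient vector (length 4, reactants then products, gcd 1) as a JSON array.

Coefficients: [6, 3, 6, 4]

T: 6·7+3·0 = 42 | 6·5+4·3 = 42
X: 6·7+3·4 = 54 | 6·5+4·6 = 54
E: 6·6+3·6 = 54 | 6·5+4·6 = 54
G: 6·3+3·4 = 30 | 6·3+4·3 = 30
B: 6·4+3·0 = 24 | 6·2+4·3 = 24
gcd(6,3,6,4) = 1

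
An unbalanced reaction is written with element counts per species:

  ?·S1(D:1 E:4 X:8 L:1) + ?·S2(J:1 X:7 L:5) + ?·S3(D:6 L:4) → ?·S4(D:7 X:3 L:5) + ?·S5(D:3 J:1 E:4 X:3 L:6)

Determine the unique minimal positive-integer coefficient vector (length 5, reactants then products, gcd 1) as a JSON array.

D: 1·1+1·0+5·6 = 31 | 4·7+1·3 = 31
J: 1·0+1·1+5·0 = 1 | 4·0+1·1 = 1
E: 1·4+1·0+5·0 = 4 | 4·0+1·4 = 4
X: 1·8+1·7+5·0 = 15 | 4·3+1·3 = 15
L: 1·1+1·5+5·4 = 26 | 4·5+1·6 = 26
gcd(1,1,5,4,1) = 1

Coefficients: [1, 1, 5, 4, 1]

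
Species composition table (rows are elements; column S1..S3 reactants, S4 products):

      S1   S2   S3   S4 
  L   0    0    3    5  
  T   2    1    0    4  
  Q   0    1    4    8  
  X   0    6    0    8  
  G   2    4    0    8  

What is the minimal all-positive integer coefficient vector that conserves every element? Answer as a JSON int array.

Coefficients: [4, 4, 5, 3]

L: 4·0+4·0+5·3 = 15 | 3·5 = 15
T: 4·2+4·1+5·0 = 12 | 3·4 = 12
Q: 4·0+4·1+5·4 = 24 | 3·8 = 24
X: 4·0+4·6+5·0 = 24 | 3·8 = 24
G: 4·2+4·4+5·0 = 24 | 3·8 = 24
gcd(4,4,5,3) = 1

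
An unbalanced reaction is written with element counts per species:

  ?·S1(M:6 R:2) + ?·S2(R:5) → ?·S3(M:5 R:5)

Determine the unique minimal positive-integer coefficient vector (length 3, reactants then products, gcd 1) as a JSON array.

Coefficients: [5, 4, 6]

M: 5·6+4·0 = 30 | 6·5 = 30
R: 5·2+4·5 = 30 | 6·5 = 30
gcd(5,4,6) = 1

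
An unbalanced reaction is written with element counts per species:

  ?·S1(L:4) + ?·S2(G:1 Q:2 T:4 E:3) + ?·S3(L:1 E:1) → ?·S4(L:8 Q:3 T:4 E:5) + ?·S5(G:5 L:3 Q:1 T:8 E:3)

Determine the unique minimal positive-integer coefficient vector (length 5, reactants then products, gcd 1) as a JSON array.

Coefficients: [6, 5, 3, 3, 1]

G: 6·0+5·1+3·0 = 5 | 3·0+1·5 = 5
L: 6·4+5·0+3·1 = 27 | 3·8+1·3 = 27
Q: 6·0+5·2+3·0 = 10 | 3·3+1·1 = 10
T: 6·0+5·4+3·0 = 20 | 3·4+1·8 = 20
E: 6·0+5·3+3·1 = 18 | 3·5+1·3 = 18
gcd(6,5,3,3,1) = 1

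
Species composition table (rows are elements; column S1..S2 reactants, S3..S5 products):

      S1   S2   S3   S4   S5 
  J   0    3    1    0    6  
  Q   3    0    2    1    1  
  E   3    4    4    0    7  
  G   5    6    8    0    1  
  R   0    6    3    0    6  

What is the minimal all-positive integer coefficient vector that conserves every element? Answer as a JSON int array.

J: 5·0+4·3 = 12 | 6·1+2·0+1·6 = 12
Q: 5·3+4·0 = 15 | 6·2+2·1+1·1 = 15
E: 5·3+4·4 = 31 | 6·4+2·0+1·7 = 31
G: 5·5+4·6 = 49 | 6·8+2·0+1·1 = 49
R: 5·0+4·6 = 24 | 6·3+2·0+1·6 = 24
gcd(5,4,6,2,1) = 1

Coefficients: [5, 4, 6, 2, 1]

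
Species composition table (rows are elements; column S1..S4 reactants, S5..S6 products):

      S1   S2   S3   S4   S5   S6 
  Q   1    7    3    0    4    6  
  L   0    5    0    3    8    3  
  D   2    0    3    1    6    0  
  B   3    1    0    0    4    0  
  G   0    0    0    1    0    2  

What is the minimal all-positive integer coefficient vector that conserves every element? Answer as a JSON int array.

Q: 3·1+3·7+2·3+6·0 = 30 | 3·4+3·6 = 30
L: 3·0+3·5+2·0+6·3 = 33 | 3·8+3·3 = 33
D: 3·2+3·0+2·3+6·1 = 18 | 3·6+3·0 = 18
B: 3·3+3·1+2·0+6·0 = 12 | 3·4+3·0 = 12
G: 3·0+3·0+2·0+6·1 = 6 | 3·0+3·2 = 6
gcd(3,3,2,6,3,3) = 1

Coefficients: [3, 3, 2, 6, 3, 3]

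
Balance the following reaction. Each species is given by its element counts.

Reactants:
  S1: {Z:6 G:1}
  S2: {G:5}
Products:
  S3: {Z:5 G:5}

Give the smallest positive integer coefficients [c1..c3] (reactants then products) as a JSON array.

Z: 5·6+5·0 = 30 | 6·5 = 30
G: 5·1+5·5 = 30 | 6·5 = 30
gcd(5,5,6) = 1

Coefficients: [5, 5, 6]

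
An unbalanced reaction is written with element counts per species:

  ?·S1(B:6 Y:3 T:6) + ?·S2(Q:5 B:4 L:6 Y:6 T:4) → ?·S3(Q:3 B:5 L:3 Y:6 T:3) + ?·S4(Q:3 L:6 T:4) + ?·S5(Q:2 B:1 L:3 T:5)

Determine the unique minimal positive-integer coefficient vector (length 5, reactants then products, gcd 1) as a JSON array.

Q: 2·0+5·5 = 25 | 6·3+1·3+2·2 = 25
B: 2·6+5·4 = 32 | 6·5+1·0+2·1 = 32
L: 2·0+5·6 = 30 | 6·3+1·6+2·3 = 30
Y: 2·3+5·6 = 36 | 6·6+1·0+2·0 = 36
T: 2·6+5·4 = 32 | 6·3+1·4+2·5 = 32
gcd(2,5,6,1,2) = 1

Coefficients: [2, 5, 6, 1, 2]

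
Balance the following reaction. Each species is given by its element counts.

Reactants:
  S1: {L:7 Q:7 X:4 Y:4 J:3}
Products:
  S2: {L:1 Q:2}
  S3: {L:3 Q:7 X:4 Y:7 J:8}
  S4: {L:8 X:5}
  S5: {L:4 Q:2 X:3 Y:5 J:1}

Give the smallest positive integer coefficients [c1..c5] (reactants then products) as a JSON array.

Coefficients: [3, 6, 1, 1, 1]

L: 3·7 = 21 | 6·1+1·3+1·8+1·4 = 21
Q: 3·7 = 21 | 6·2+1·7+1·0+1·2 = 21
X: 3·4 = 12 | 6·0+1·4+1·5+1·3 = 12
Y: 3·4 = 12 | 6·0+1·7+1·0+1·5 = 12
J: 3·3 = 9 | 6·0+1·8+1·0+1·1 = 9
gcd(3,6,1,1,1) = 1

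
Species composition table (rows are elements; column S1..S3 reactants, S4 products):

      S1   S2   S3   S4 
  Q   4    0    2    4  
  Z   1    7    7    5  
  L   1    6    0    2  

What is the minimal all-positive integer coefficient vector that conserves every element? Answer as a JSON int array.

Coefficients: [4, 1, 2, 5]

Q: 4·4+1·0+2·2 = 20 | 5·4 = 20
Z: 4·1+1·7+2·7 = 25 | 5·5 = 25
L: 4·1+1·6+2·0 = 10 | 5·2 = 10
gcd(4,1,2,5) = 1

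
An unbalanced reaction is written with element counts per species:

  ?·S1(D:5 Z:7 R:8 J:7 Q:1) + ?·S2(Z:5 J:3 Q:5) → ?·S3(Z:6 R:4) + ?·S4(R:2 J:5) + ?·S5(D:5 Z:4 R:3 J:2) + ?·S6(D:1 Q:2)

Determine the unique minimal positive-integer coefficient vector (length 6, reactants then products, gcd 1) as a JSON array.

Coefficients: [5, 1, 4, 6, 4, 5]

D: 5·5+1·0 = 25 | 4·0+6·0+4·5+5·1 = 25
Z: 5·7+1·5 = 40 | 4·6+6·0+4·4+5·0 = 40
R: 5·8+1·0 = 40 | 4·4+6·2+4·3+5·0 = 40
J: 5·7+1·3 = 38 | 4·0+6·5+4·2+5·0 = 38
Q: 5·1+1·5 = 10 | 4·0+6·0+4·0+5·2 = 10
gcd(5,1,4,6,4,5) = 1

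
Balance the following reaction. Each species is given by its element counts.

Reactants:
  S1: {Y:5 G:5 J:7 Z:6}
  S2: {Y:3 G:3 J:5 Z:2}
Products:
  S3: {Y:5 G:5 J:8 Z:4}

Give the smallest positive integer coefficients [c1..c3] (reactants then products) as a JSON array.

Coefficients: [1, 5, 4]

Y: 1·5+5·3 = 20 | 4·5 = 20
G: 1·5+5·3 = 20 | 4·5 = 20
J: 1·7+5·5 = 32 | 4·8 = 32
Z: 1·6+5·2 = 16 | 4·4 = 16
gcd(1,5,4) = 1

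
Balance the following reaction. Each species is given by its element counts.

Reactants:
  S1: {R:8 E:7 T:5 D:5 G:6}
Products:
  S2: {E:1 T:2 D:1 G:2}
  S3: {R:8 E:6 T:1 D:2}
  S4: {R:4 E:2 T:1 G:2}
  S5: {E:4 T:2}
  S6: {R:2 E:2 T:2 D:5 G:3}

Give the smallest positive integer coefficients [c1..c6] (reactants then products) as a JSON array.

R: 6·8 = 48 | 6·0+2·8+6·4+1·0+4·2 = 48
E: 6·7 = 42 | 6·1+2·6+6·2+1·4+4·2 = 42
T: 6·5 = 30 | 6·2+2·1+6·1+1·2+4·2 = 30
D: 6·5 = 30 | 6·1+2·2+6·0+1·0+4·5 = 30
G: 6·6 = 36 | 6·2+2·0+6·2+1·0+4·3 = 36
gcd(6,6,2,6,1,4) = 1

Coefficients: [6, 6, 2, 6, 1, 4]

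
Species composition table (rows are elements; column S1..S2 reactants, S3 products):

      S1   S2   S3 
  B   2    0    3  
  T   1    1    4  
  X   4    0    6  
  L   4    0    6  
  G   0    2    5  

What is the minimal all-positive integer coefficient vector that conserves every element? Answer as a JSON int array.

B: 3·2+5·0 = 6 | 2·3 = 6
T: 3·1+5·1 = 8 | 2·4 = 8
X: 3·4+5·0 = 12 | 2·6 = 12
L: 3·4+5·0 = 12 | 2·6 = 12
G: 3·0+5·2 = 10 | 2·5 = 10
gcd(3,5,2) = 1

Coefficients: [3, 5, 2]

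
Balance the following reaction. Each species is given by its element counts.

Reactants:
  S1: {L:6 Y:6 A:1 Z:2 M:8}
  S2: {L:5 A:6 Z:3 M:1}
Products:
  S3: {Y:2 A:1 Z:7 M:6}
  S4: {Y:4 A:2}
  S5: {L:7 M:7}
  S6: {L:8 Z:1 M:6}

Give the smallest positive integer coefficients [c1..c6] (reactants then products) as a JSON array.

L: 3·6+1·5 = 23 | 1·0+4·0+1·7+2·8 = 23
Y: 3·6+1·0 = 18 | 1·2+4·4+1·0+2·0 = 18
A: 3·1+1·6 = 9 | 1·1+4·2+1·0+2·0 = 9
Z: 3·2+1·3 = 9 | 1·7+4·0+1·0+2·1 = 9
M: 3·8+1·1 = 25 | 1·6+4·0+1·7+2·6 = 25
gcd(3,1,1,4,1,2) = 1

Coefficients: [3, 1, 1, 4, 1, 2]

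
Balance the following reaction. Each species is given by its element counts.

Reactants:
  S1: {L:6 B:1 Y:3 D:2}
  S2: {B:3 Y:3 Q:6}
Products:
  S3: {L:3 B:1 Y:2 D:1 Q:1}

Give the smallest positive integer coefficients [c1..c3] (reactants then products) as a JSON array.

L: 3·6+1·0 = 18 | 6·3 = 18
B: 3·1+1·3 = 6 | 6·1 = 6
Y: 3·3+1·3 = 12 | 6·2 = 12
D: 3·2+1·0 = 6 | 6·1 = 6
Q: 3·0+1·6 = 6 | 6·1 = 6
gcd(3,1,6) = 1

Coefficients: [3, 1, 6]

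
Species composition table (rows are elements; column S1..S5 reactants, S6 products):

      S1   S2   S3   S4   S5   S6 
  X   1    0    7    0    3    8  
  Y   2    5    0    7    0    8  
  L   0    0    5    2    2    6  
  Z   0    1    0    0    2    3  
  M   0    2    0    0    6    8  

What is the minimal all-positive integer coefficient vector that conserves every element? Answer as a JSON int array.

Coefficients: [1, 3, 2, 1, 3, 3]

X: 1·1+3·0+2·7+1·0+3·3 = 24 | 3·8 = 24
Y: 1·2+3·5+2·0+1·7+3·0 = 24 | 3·8 = 24
L: 1·0+3·0+2·5+1·2+3·2 = 18 | 3·6 = 18
Z: 1·0+3·1+2·0+1·0+3·2 = 9 | 3·3 = 9
M: 1·0+3·2+2·0+1·0+3·6 = 24 | 3·8 = 24
gcd(1,3,2,1,3,3) = 1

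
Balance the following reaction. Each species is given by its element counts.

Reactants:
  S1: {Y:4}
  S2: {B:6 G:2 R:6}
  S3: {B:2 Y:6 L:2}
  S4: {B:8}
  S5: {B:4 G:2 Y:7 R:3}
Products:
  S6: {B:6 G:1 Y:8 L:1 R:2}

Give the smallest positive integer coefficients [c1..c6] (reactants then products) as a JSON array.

Coefficients: [4, 1, 3, 2, 2, 6]

B: 4·0+1·6+3·2+2·8+2·4 = 36 | 6·6 = 36
G: 4·0+1·2+3·0+2·0+2·2 = 6 | 6·1 = 6
Y: 4·4+1·0+3·6+2·0+2·7 = 48 | 6·8 = 48
L: 4·0+1·0+3·2+2·0+2·0 = 6 | 6·1 = 6
R: 4·0+1·6+3·0+2·0+2·3 = 12 | 6·2 = 12
gcd(4,1,3,2,2,6) = 1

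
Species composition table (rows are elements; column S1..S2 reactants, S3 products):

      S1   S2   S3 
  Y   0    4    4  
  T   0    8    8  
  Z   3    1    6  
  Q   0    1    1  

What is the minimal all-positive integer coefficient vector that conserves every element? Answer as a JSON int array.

Coefficients: [5, 3, 3]

Y: 5·0+3·4 = 12 | 3·4 = 12
T: 5·0+3·8 = 24 | 3·8 = 24
Z: 5·3+3·1 = 18 | 3·6 = 18
Q: 5·0+3·1 = 3 | 3·1 = 3
gcd(5,3,3) = 1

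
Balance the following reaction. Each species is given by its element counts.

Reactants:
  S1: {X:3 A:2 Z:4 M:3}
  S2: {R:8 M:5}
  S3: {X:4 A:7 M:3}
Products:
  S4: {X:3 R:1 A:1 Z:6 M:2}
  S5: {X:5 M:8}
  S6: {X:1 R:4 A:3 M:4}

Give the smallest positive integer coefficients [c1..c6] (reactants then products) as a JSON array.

Coefficients: [6, 3, 1, 4, 1, 5]

X: 6·3+3·0+1·4 = 22 | 4·3+1·5+5·1 = 22
R: 6·0+3·8+1·0 = 24 | 4·1+1·0+5·4 = 24
A: 6·2+3·0+1·7 = 19 | 4·1+1·0+5·3 = 19
Z: 6·4+3·0+1·0 = 24 | 4·6+1·0+5·0 = 24
M: 6·3+3·5+1·3 = 36 | 4·2+1·8+5·4 = 36
gcd(6,3,1,4,1,5) = 1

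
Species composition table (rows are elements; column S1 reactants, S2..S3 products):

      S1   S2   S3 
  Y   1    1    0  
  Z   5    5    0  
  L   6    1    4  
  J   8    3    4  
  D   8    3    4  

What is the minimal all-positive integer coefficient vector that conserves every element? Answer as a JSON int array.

Coefficients: [4, 4, 5]

Y: 4·1 = 4 | 4·1+5·0 = 4
Z: 4·5 = 20 | 4·5+5·0 = 20
L: 4·6 = 24 | 4·1+5·4 = 24
J: 4·8 = 32 | 4·3+5·4 = 32
D: 4·8 = 32 | 4·3+5·4 = 32
gcd(4,4,5) = 1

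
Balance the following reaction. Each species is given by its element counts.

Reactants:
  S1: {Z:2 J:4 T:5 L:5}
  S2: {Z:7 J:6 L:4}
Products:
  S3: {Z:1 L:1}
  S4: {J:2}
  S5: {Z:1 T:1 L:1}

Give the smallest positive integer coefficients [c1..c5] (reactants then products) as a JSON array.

Coefficients: [1, 1, 4, 5, 5]

Z: 1·2+1·7 = 9 | 4·1+5·0+5·1 = 9
J: 1·4+1·6 = 10 | 4·0+5·2+5·0 = 10
T: 1·5+1·0 = 5 | 4·0+5·0+5·1 = 5
L: 1·5+1·4 = 9 | 4·1+5·0+5·1 = 9
gcd(1,1,4,5,5) = 1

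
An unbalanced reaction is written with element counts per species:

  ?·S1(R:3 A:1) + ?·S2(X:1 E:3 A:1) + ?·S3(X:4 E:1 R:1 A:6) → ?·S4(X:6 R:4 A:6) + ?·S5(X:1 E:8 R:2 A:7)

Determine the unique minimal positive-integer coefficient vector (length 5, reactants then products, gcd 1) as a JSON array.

Coefficients: [4, 4, 4, 3, 2]

X: 4·0+4·1+4·4 = 20 | 3·6+2·1 = 20
E: 4·0+4·3+4·1 = 16 | 3·0+2·8 = 16
R: 4·3+4·0+4·1 = 16 | 3·4+2·2 = 16
A: 4·1+4·1+4·6 = 32 | 3·6+2·7 = 32
gcd(4,4,4,3,2) = 1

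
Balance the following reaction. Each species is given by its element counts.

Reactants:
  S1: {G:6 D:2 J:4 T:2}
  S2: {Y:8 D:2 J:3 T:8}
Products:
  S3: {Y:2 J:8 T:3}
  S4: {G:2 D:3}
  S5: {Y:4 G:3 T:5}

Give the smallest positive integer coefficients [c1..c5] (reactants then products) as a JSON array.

Y: 5·0+4·8 = 32 | 4·2+6·0+6·4 = 32
G: 5·6+4·0 = 30 | 4·0+6·2+6·3 = 30
D: 5·2+4·2 = 18 | 4·0+6·3+6·0 = 18
J: 5·4+4·3 = 32 | 4·8+6·0+6·0 = 32
T: 5·2+4·8 = 42 | 4·3+6·0+6·5 = 42
gcd(5,4,4,6,6) = 1

Coefficients: [5, 4, 4, 6, 6]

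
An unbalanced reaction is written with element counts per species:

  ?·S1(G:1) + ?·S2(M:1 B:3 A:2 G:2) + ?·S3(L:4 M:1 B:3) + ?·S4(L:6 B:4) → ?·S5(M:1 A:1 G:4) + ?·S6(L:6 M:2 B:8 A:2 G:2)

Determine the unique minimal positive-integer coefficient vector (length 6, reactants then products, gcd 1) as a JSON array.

L: 6·0+6·0+6·4+1·6 = 30 | 2·0+5·6 = 30
M: 6·0+6·1+6·1+1·0 = 12 | 2·1+5·2 = 12
B: 6·0+6·3+6·3+1·4 = 40 | 2·0+5·8 = 40
A: 6·0+6·2+6·0+1·0 = 12 | 2·1+5·2 = 12
G: 6·1+6·2+6·0+1·0 = 18 | 2·4+5·2 = 18
gcd(6,6,6,1,2,5) = 1

Coefficients: [6, 6, 6, 1, 2, 5]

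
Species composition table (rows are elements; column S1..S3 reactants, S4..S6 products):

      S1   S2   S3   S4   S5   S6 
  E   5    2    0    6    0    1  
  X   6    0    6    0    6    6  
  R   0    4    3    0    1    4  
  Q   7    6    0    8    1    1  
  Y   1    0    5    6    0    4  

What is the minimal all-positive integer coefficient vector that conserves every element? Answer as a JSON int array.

E: 4·5+1·2+6·0 = 22 | 3·6+6·0+4·1 = 22
X: 4·6+1·0+6·6 = 60 | 3·0+6·6+4·6 = 60
R: 4·0+1·4+6·3 = 22 | 3·0+6·1+4·4 = 22
Q: 4·7+1·6+6·0 = 34 | 3·8+6·1+4·1 = 34
Y: 4·1+1·0+6·5 = 34 | 3·6+6·0+4·4 = 34
gcd(4,1,6,3,6,4) = 1

Coefficients: [4, 1, 6, 3, 6, 4]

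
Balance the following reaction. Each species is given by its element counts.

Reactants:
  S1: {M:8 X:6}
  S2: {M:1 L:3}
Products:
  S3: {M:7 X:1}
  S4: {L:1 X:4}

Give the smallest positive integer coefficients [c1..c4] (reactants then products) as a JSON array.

M: 5·8+2·1 = 42 | 6·7+6·0 = 42
L: 5·0+2·3 = 6 | 6·0+6·1 = 6
X: 5·6+2·0 = 30 | 6·1+6·4 = 30
gcd(5,2,6,6) = 1

Coefficients: [5, 2, 6, 6]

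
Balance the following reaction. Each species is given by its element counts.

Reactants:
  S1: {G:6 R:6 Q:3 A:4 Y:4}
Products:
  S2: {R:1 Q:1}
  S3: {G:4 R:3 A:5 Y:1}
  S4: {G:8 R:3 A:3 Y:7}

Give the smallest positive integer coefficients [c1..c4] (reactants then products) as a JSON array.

G: 2·6 = 12 | 6·0+1·4+1·8 = 12
R: 2·6 = 12 | 6·1+1·3+1·3 = 12
Q: 2·3 = 6 | 6·1+1·0+1·0 = 6
A: 2·4 = 8 | 6·0+1·5+1·3 = 8
Y: 2·4 = 8 | 6·0+1·1+1·7 = 8
gcd(2,6,1,1) = 1

Coefficients: [2, 6, 1, 1]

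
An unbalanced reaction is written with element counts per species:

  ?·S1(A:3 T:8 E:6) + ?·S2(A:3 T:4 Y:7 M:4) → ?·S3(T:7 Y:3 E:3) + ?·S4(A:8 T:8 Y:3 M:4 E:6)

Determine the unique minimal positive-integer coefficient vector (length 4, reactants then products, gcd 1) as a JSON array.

A: 5·3+3·3 = 24 | 4·0+3·8 = 24
T: 5·8+3·4 = 52 | 4·7+3·8 = 52
Y: 5·0+3·7 = 21 | 4·3+3·3 = 21
M: 5·0+3·4 = 12 | 4·0+3·4 = 12
E: 5·6+3·0 = 30 | 4·3+3·6 = 30
gcd(5,3,4,3) = 1

Coefficients: [5, 3, 4, 3]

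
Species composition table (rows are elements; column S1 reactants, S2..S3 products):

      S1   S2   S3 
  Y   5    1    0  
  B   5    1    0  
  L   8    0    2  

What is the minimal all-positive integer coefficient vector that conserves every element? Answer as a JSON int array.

Coefficients: [1, 5, 4]

Y: 1·5 = 5 | 5·1+4·0 = 5
B: 1·5 = 5 | 5·1+4·0 = 5
L: 1·8 = 8 | 5·0+4·2 = 8
gcd(1,5,4) = 1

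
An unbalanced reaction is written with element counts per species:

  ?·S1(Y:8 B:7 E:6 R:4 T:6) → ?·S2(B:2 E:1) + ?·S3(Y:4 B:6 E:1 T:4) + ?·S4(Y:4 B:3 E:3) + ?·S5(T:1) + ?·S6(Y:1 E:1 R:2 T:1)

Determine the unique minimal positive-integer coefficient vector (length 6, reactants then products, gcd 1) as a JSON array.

Y: 2·8 = 16 | 1·0+1·4+2·4+4·0+4·1 = 16
B: 2·7 = 14 | 1·2+1·6+2·3+4·0+4·0 = 14
E: 2·6 = 12 | 1·1+1·1+2·3+4·0+4·1 = 12
R: 2·4 = 8 | 1·0+1·0+2·0+4·0+4·2 = 8
T: 2·6 = 12 | 1·0+1·4+2·0+4·1+4·1 = 12
gcd(2,1,1,2,4,4) = 1

Coefficients: [2, 1, 1, 2, 4, 4]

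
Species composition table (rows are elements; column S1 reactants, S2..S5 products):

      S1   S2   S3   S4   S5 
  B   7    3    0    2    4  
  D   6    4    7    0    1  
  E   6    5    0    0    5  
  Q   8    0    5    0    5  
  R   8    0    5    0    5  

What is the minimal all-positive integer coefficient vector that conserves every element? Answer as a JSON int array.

Coefficients: [5, 1, 3, 6, 5]

B: 5·7 = 35 | 1·3+3·0+6·2+5·4 = 35
D: 5·6 = 30 | 1·4+3·7+6·0+5·1 = 30
E: 5·6 = 30 | 1·5+3·0+6·0+5·5 = 30
Q: 5·8 = 40 | 1·0+3·5+6·0+5·5 = 40
R: 5·8 = 40 | 1·0+3·5+6·0+5·5 = 40
gcd(5,1,3,6,5) = 1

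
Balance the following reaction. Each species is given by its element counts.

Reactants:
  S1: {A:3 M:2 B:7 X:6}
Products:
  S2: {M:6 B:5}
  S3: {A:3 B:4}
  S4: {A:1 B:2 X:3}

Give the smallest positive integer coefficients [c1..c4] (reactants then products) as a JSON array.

A: 3·3 = 9 | 1·0+1·3+6·1 = 9
M: 3·2 = 6 | 1·6+1·0+6·0 = 6
B: 3·7 = 21 | 1·5+1·4+6·2 = 21
X: 3·6 = 18 | 1·0+1·0+6·3 = 18
gcd(3,1,1,6) = 1

Coefficients: [3, 1, 1, 6]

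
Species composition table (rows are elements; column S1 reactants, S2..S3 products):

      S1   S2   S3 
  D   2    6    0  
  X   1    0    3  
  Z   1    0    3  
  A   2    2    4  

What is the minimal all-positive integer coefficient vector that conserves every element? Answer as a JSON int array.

D: 3·2 = 6 | 1·6+1·0 = 6
X: 3·1 = 3 | 1·0+1·3 = 3
Z: 3·1 = 3 | 1·0+1·3 = 3
A: 3·2 = 6 | 1·2+1·4 = 6
gcd(3,1,1) = 1

Coefficients: [3, 1, 1]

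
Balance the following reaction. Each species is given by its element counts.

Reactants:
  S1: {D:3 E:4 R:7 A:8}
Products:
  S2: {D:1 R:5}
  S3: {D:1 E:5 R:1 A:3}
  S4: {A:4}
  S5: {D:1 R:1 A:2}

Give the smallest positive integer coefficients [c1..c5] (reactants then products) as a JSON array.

D: 5·3 = 15 | 5·1+4·1+4·0+6·1 = 15
E: 5·4 = 20 | 5·0+4·5+4·0+6·0 = 20
R: 5·7 = 35 | 5·5+4·1+4·0+6·1 = 35
A: 5·8 = 40 | 5·0+4·3+4·4+6·2 = 40
gcd(5,5,4,4,6) = 1

Coefficients: [5, 5, 4, 4, 6]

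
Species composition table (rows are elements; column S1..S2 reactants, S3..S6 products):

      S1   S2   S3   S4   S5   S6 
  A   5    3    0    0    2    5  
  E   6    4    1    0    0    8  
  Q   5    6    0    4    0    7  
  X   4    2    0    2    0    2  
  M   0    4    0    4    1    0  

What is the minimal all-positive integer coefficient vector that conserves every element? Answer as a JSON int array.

Coefficients: [1, 6, 6, 5, 4, 3]

A: 1·5+6·3 = 23 | 6·0+5·0+4·2+3·5 = 23
E: 1·6+6·4 = 30 | 6·1+5·0+4·0+3·8 = 30
Q: 1·5+6·6 = 41 | 6·0+5·4+4·0+3·7 = 41
X: 1·4+6·2 = 16 | 6·0+5·2+4·0+3·2 = 16
M: 1·0+6·4 = 24 | 6·0+5·4+4·1+3·0 = 24
gcd(1,6,6,5,4,3) = 1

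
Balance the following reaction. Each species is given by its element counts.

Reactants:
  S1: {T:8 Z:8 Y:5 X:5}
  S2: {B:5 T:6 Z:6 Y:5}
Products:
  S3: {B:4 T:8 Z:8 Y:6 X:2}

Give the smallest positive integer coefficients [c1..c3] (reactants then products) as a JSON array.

Coefficients: [2, 4, 5]

B: 2·0+4·5 = 20 | 5·4 = 20
T: 2·8+4·6 = 40 | 5·8 = 40
Z: 2·8+4·6 = 40 | 5·8 = 40
Y: 2·5+4·5 = 30 | 5·6 = 30
X: 2·5+4·0 = 10 | 5·2 = 10
gcd(2,4,5) = 1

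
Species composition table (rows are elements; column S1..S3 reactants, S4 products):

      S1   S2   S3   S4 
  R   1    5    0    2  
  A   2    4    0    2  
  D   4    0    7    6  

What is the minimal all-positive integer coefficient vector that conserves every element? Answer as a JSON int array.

Coefficients: [1, 1, 2, 3]

R: 1·1+1·5+2·0 = 6 | 3·2 = 6
A: 1·2+1·4+2·0 = 6 | 3·2 = 6
D: 1·4+1·0+2·7 = 18 | 3·6 = 18
gcd(1,1,2,3) = 1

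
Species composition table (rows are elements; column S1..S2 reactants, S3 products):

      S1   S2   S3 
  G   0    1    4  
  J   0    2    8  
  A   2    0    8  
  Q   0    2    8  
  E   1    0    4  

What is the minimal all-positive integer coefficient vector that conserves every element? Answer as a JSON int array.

G: 4·0+4·1 = 4 | 1·4 = 4
J: 4·0+4·2 = 8 | 1·8 = 8
A: 4·2+4·0 = 8 | 1·8 = 8
Q: 4·0+4·2 = 8 | 1·8 = 8
E: 4·1+4·0 = 4 | 1·4 = 4
gcd(4,4,1) = 1

Coefficients: [4, 4, 1]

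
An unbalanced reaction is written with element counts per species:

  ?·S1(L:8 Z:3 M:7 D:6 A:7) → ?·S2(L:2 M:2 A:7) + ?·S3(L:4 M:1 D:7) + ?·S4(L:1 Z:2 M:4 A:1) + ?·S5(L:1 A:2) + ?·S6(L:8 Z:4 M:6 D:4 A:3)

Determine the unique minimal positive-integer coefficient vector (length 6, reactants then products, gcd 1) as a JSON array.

Coefficients: [6, 3, 4, 5, 5, 2]

L: 6·8 = 48 | 3·2+4·4+5·1+5·1+2·8 = 48
Z: 6·3 = 18 | 3·0+4·0+5·2+5·0+2·4 = 18
M: 6·7 = 42 | 3·2+4·1+5·4+5·0+2·6 = 42
D: 6·6 = 36 | 3·0+4·7+5·0+5·0+2·4 = 36
A: 6·7 = 42 | 3·7+4·0+5·1+5·2+2·3 = 42
gcd(6,3,4,5,5,2) = 1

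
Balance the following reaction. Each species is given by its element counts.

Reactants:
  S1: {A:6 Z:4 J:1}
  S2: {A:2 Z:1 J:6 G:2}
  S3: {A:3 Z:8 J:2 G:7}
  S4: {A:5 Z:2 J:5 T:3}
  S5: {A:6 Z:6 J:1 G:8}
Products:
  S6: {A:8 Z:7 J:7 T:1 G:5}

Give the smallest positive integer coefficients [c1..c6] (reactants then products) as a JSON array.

A: 3·6+4·2+2·3+2·5+1·6 = 48 | 6·8 = 48
Z: 3·4+4·1+2·8+2·2+1·6 = 42 | 6·7 = 42
J: 3·1+4·6+2·2+2·5+1·1 = 42 | 6·7 = 42
T: 3·0+4·0+2·0+2·3+1·0 = 6 | 6·1 = 6
G: 3·0+4·2+2·7+2·0+1·8 = 30 | 6·5 = 30
gcd(3,4,2,2,1,6) = 1

Coefficients: [3, 4, 2, 2, 1, 6]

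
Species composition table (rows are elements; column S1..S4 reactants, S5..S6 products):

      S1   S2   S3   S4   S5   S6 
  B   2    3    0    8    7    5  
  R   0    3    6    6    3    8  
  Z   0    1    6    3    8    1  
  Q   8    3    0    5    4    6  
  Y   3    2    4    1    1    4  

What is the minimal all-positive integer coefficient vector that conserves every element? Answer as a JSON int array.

B: 2·2+2·3+3·0+6·8 = 58 | 4·7+6·5 = 58
R: 2·0+2·3+3·6+6·6 = 60 | 4·3+6·8 = 60
Z: 2·0+2·1+3·6+6·3 = 38 | 4·8+6·1 = 38
Q: 2·8+2·3+3·0+6·5 = 52 | 4·4+6·6 = 52
Y: 2·3+2·2+3·4+6·1 = 28 | 4·1+6·4 = 28
gcd(2,2,3,6,4,6) = 1

Coefficients: [2, 2, 3, 6, 4, 6]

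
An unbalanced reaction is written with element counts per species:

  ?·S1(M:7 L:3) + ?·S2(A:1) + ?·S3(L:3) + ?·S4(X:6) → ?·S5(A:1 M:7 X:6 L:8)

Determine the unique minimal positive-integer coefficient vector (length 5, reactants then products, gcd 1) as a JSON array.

A: 3·0+3·1+5·0+3·0 = 3 | 3·1 = 3
M: 3·7+3·0+5·0+3·0 = 21 | 3·7 = 21
X: 3·0+3·0+5·0+3·6 = 18 | 3·6 = 18
L: 3·3+3·0+5·3+3·0 = 24 | 3·8 = 24
gcd(3,3,5,3,3) = 1

Coefficients: [3, 3, 5, 3, 3]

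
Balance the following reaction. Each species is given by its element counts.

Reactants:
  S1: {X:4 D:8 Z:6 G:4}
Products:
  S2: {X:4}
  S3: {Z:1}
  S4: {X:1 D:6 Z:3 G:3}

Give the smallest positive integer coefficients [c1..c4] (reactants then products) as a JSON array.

X: 3·4 = 12 | 2·4+6·0+4·1 = 12
D: 3·8 = 24 | 2·0+6·0+4·6 = 24
Z: 3·6 = 18 | 2·0+6·1+4·3 = 18
G: 3·4 = 12 | 2·0+6·0+4·3 = 12
gcd(3,2,6,4) = 1

Coefficients: [3, 2, 6, 4]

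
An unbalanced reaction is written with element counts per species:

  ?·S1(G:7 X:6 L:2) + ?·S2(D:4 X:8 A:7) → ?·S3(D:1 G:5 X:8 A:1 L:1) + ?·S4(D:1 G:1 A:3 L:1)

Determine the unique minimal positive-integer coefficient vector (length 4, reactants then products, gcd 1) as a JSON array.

D: 4·0+2·4 = 8 | 5·1+3·1 = 8
G: 4·7+2·0 = 28 | 5·5+3·1 = 28
X: 4·6+2·8 = 40 | 5·8+3·0 = 40
A: 4·0+2·7 = 14 | 5·1+3·3 = 14
L: 4·2+2·0 = 8 | 5·1+3·1 = 8
gcd(4,2,5,3) = 1

Coefficients: [4, 2, 5, 3]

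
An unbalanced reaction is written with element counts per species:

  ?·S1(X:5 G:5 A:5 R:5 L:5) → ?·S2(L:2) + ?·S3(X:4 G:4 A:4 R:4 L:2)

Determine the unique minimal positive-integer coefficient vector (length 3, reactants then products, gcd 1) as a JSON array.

Coefficients: [4, 5, 5]

X: 4·5 = 20 | 5·0+5·4 = 20
G: 4·5 = 20 | 5·0+5·4 = 20
A: 4·5 = 20 | 5·0+5·4 = 20
R: 4·5 = 20 | 5·0+5·4 = 20
L: 4·5 = 20 | 5·2+5·2 = 20
gcd(4,5,5) = 1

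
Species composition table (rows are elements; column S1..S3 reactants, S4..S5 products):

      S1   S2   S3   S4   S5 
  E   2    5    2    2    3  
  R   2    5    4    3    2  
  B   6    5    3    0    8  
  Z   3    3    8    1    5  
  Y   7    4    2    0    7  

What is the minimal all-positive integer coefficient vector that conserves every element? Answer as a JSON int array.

Coefficients: [1, 3, 1, 5, 3]

E: 1·2+3·5+1·2 = 19 | 5·2+3·3 = 19
R: 1·2+3·5+1·4 = 21 | 5·3+3·2 = 21
B: 1·6+3·5+1·3 = 24 | 5·0+3·8 = 24
Z: 1·3+3·3+1·8 = 20 | 5·1+3·5 = 20
Y: 1·7+3·4+1·2 = 21 | 5·0+3·7 = 21
gcd(1,3,1,5,3) = 1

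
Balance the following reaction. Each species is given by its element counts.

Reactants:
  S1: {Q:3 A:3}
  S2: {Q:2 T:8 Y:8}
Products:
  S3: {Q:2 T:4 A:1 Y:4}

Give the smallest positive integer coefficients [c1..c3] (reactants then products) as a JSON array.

Coefficients: [2, 3, 6]

Q: 2·3+3·2 = 12 | 6·2 = 12
T: 2·0+3·8 = 24 | 6·4 = 24
A: 2·3+3·0 = 6 | 6·1 = 6
Y: 2·0+3·8 = 24 | 6·4 = 24
gcd(2,3,6) = 1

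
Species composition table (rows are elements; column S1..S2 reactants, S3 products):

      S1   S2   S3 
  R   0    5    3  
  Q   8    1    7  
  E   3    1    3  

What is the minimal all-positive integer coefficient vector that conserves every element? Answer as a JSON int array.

R: 4·0+3·5 = 15 | 5·3 = 15
Q: 4·8+3·1 = 35 | 5·7 = 35
E: 4·3+3·1 = 15 | 5·3 = 15
gcd(4,3,5) = 1

Coefficients: [4, 3, 5]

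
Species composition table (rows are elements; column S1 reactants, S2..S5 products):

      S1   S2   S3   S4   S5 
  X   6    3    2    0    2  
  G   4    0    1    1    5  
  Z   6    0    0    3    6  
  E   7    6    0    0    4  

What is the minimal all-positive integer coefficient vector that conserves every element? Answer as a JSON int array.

Coefficients: [4, 4, 5, 6, 1]

X: 4·6 = 24 | 4·3+5·2+6·0+1·2 = 24
G: 4·4 = 16 | 4·0+5·1+6·1+1·5 = 16
Z: 4·6 = 24 | 4·0+5·0+6·3+1·6 = 24
E: 4·7 = 28 | 4·6+5·0+6·0+1·4 = 28
gcd(4,4,5,6,1) = 1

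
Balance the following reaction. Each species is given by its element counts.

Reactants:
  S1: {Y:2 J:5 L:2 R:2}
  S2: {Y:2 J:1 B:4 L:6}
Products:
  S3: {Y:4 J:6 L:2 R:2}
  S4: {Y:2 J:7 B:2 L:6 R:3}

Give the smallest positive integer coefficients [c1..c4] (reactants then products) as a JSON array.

Coefficients: [5, 1, 2, 2]

Y: 5·2+1·2 = 12 | 2·4+2·2 = 12
J: 5·5+1·1 = 26 | 2·6+2·7 = 26
B: 5·0+1·4 = 4 | 2·0+2·2 = 4
L: 5·2+1·6 = 16 | 2·2+2·6 = 16
R: 5·2+1·0 = 10 | 2·2+2·3 = 10
gcd(5,1,2,2) = 1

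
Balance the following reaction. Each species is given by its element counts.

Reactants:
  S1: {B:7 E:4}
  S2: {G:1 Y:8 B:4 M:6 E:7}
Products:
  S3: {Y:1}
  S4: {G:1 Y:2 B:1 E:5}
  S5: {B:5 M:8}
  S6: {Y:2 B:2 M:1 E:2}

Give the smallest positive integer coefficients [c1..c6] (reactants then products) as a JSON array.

Coefficients: [1, 2, 4, 2, 1, 4]

G: 1·0+2·1 = 2 | 4·0+2·1+1·0+4·0 = 2
Y: 1·0+2·8 = 16 | 4·1+2·2+1·0+4·2 = 16
B: 1·7+2·4 = 15 | 4·0+2·1+1·5+4·2 = 15
M: 1·0+2·6 = 12 | 4·0+2·0+1·8+4·1 = 12
E: 1·4+2·7 = 18 | 4·0+2·5+1·0+4·2 = 18
gcd(1,2,4,2,1,4) = 1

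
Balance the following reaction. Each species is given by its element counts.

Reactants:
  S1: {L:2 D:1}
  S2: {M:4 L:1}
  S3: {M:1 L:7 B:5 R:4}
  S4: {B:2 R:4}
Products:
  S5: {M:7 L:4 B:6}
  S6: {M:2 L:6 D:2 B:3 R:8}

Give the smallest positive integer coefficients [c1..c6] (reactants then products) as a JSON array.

Coefficients: [6, 3, 1, 5, 1, 3]

M: 6·0+3·4+1·1+5·0 = 13 | 1·7+3·2 = 13
L: 6·2+3·1+1·7+5·0 = 22 | 1·4+3·6 = 22
D: 6·1+3·0+1·0+5·0 = 6 | 1·0+3·2 = 6
B: 6·0+3·0+1·5+5·2 = 15 | 1·6+3·3 = 15
R: 6·0+3·0+1·4+5·4 = 24 | 1·0+3·8 = 24
gcd(6,3,1,5,1,3) = 1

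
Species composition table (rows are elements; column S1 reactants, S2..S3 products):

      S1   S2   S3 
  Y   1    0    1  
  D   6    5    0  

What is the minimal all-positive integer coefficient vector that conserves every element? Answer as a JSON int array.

Y: 5·1 = 5 | 6·0+5·1 = 5
D: 5·6 = 30 | 6·5+5·0 = 30
gcd(5,6,5) = 1

Coefficients: [5, 6, 5]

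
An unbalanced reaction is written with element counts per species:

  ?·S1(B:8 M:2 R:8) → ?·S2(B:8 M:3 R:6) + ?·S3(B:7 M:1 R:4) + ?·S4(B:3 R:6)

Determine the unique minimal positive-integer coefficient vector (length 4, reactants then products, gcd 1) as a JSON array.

Coefficients: [5, 3, 1, 3]

B: 5·8 = 40 | 3·8+1·7+3·3 = 40
M: 5·2 = 10 | 3·3+1·1+3·0 = 10
R: 5·8 = 40 | 3·6+1·4+3·6 = 40
gcd(5,3,1,3) = 1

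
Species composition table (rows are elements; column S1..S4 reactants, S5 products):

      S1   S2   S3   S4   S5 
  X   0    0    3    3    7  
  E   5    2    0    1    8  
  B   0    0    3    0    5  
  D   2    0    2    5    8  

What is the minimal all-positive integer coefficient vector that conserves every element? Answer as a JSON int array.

Coefficients: [2, 6, 5, 2, 3]

X: 2·0+6·0+5·3+2·3 = 21 | 3·7 = 21
E: 2·5+6·2+5·0+2·1 = 24 | 3·8 = 24
B: 2·0+6·0+5·3+2·0 = 15 | 3·5 = 15
D: 2·2+6·0+5·2+2·5 = 24 | 3·8 = 24
gcd(2,6,5,2,3) = 1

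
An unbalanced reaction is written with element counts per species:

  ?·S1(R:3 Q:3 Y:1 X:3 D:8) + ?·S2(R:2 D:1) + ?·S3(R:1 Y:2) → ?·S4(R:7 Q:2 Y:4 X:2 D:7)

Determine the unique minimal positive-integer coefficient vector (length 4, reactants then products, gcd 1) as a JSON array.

R: 2·3+5·2+5·1 = 21 | 3·7 = 21
Q: 2·3+5·0+5·0 = 6 | 3·2 = 6
Y: 2·1+5·0+5·2 = 12 | 3·4 = 12
X: 2·3+5·0+5·0 = 6 | 3·2 = 6
D: 2·8+5·1+5·0 = 21 | 3·7 = 21
gcd(2,5,5,3) = 1

Coefficients: [2, 5, 5, 3]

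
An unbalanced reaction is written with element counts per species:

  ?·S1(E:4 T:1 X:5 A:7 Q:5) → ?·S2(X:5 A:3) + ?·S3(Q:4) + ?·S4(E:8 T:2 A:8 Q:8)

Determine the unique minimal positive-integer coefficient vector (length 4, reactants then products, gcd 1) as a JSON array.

E: 4·4 = 16 | 4·0+1·0+2·8 = 16
T: 4·1 = 4 | 4·0+1·0+2·2 = 4
X: 4·5 = 20 | 4·5+1·0+2·0 = 20
A: 4·7 = 28 | 4·3+1·0+2·8 = 28
Q: 4·5 = 20 | 4·0+1·4+2·8 = 20
gcd(4,4,1,2) = 1

Coefficients: [4, 4, 1, 2]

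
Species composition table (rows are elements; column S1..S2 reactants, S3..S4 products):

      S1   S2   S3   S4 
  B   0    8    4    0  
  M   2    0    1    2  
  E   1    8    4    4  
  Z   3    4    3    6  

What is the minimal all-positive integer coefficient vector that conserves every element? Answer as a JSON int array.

B: 4·0+3·8 = 24 | 6·4+1·0 = 24
M: 4·2+3·0 = 8 | 6·1+1·2 = 8
E: 4·1+3·8 = 28 | 6·4+1·4 = 28
Z: 4·3+3·4 = 24 | 6·3+1·6 = 24
gcd(4,3,6,1) = 1

Coefficients: [4, 3, 6, 1]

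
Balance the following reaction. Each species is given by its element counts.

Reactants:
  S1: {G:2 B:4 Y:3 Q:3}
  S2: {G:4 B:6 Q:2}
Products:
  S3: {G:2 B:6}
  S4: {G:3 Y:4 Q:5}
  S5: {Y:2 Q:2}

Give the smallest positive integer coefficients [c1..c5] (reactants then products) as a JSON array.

Coefficients: [6, 1, 5, 2, 5]

G: 6·2+1·4 = 16 | 5·2+2·3+5·0 = 16
B: 6·4+1·6 = 30 | 5·6+2·0+5·0 = 30
Y: 6·3+1·0 = 18 | 5·0+2·4+5·2 = 18
Q: 6·3+1·2 = 20 | 5·0+2·5+5·2 = 20
gcd(6,1,5,2,5) = 1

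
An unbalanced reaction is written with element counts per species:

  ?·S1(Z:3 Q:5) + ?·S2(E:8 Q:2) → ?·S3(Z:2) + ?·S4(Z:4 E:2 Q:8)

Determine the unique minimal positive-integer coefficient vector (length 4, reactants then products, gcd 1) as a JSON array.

Z: 6·3+1·0 = 18 | 1·2+4·4 = 18
E: 6·0+1·8 = 8 | 1·0+4·2 = 8
Q: 6·5+1·2 = 32 | 1·0+4·8 = 32
gcd(6,1,1,4) = 1

Coefficients: [6, 1, 1, 4]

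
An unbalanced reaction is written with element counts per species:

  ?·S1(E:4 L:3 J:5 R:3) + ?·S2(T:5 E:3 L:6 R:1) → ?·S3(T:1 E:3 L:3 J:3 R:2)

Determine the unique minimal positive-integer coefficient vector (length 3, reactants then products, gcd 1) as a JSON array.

T: 3·0+1·5 = 5 | 5·1 = 5
E: 3·4+1·3 = 15 | 5·3 = 15
L: 3·3+1·6 = 15 | 5·3 = 15
J: 3·5+1·0 = 15 | 5·3 = 15
R: 3·3+1·1 = 10 | 5·2 = 10
gcd(3,1,5) = 1

Coefficients: [3, 1, 5]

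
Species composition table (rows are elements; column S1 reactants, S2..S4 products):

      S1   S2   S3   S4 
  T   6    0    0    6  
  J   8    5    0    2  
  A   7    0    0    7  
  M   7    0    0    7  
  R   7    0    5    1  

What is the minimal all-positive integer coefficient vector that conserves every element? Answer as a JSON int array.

Coefficients: [5, 6, 6, 5]

T: 5·6 = 30 | 6·0+6·0+5·6 = 30
J: 5·8 = 40 | 6·5+6·0+5·2 = 40
A: 5·7 = 35 | 6·0+6·0+5·7 = 35
M: 5·7 = 35 | 6·0+6·0+5·7 = 35
R: 5·7 = 35 | 6·0+6·5+5·1 = 35
gcd(5,6,6,5) = 1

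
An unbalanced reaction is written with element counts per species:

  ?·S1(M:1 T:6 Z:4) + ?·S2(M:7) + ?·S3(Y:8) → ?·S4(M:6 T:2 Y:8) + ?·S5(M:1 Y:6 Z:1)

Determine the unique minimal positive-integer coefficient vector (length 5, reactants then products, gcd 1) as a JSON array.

M: 1·1+3·7+6·0 = 22 | 3·6+4·1 = 22
T: 1·6+3·0+6·0 = 6 | 3·2+4·0 = 6
Y: 1·0+3·0+6·8 = 48 | 3·8+4·6 = 48
Z: 1·4+3·0+6·0 = 4 | 3·0+4·1 = 4
gcd(1,3,6,3,4) = 1

Coefficients: [1, 3, 6, 3, 4]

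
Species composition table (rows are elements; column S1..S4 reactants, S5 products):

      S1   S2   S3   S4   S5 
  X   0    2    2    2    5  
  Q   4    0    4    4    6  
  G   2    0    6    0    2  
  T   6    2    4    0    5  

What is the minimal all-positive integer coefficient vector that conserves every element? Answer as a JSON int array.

Coefficients: [1, 5, 1, 4, 4]

X: 1·0+5·2+1·2+4·2 = 20 | 4·5 = 20
Q: 1·4+5·0+1·4+4·4 = 24 | 4·6 = 24
G: 1·2+5·0+1·6+4·0 = 8 | 4·2 = 8
T: 1·6+5·2+1·4+4·0 = 20 | 4·5 = 20
gcd(1,5,1,4,4) = 1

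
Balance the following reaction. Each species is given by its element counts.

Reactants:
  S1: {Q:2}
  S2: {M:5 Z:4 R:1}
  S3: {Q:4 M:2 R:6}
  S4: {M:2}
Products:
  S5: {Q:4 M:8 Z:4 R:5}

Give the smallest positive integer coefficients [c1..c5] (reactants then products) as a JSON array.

Q: 4·2+6·0+4·4+5·0 = 24 | 6·4 = 24
M: 4·0+6·5+4·2+5·2 = 48 | 6·8 = 48
Z: 4·0+6·4+4·0+5·0 = 24 | 6·4 = 24
R: 4·0+6·1+4·6+5·0 = 30 | 6·5 = 30
gcd(4,6,4,5,6) = 1

Coefficients: [4, 6, 4, 5, 6]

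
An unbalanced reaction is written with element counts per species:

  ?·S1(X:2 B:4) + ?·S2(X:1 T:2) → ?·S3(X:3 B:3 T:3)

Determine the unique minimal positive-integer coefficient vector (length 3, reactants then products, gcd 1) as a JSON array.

X: 3·2+6·1 = 12 | 4·3 = 12
B: 3·4+6·0 = 12 | 4·3 = 12
T: 3·0+6·2 = 12 | 4·3 = 12
gcd(3,6,4) = 1

Coefficients: [3, 6, 4]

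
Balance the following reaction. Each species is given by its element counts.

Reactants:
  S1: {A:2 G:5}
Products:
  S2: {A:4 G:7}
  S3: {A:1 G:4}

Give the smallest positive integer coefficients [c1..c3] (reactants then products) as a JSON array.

A: 3·2 = 6 | 1·4+2·1 = 6
G: 3·5 = 15 | 1·7+2·4 = 15
gcd(3,1,2) = 1

Coefficients: [3, 1, 2]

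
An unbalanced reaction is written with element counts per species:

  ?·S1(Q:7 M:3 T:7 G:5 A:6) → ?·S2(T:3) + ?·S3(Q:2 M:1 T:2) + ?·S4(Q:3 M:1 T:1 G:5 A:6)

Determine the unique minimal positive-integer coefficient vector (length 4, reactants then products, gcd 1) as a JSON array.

Coefficients: [3, 2, 6, 3]

Q: 3·7 = 21 | 2·0+6·2+3·3 = 21
M: 3·3 = 9 | 2·0+6·1+3·1 = 9
T: 3·7 = 21 | 2·3+6·2+3·1 = 21
G: 3·5 = 15 | 2·0+6·0+3·5 = 15
A: 3·6 = 18 | 2·0+6·0+3·6 = 18
gcd(3,2,6,3) = 1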